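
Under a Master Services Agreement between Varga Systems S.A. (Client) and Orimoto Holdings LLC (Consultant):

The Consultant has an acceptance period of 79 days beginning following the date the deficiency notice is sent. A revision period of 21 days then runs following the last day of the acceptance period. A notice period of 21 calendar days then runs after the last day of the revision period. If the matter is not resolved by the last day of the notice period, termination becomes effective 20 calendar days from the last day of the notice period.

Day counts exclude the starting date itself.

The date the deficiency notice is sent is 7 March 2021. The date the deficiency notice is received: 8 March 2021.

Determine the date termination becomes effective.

26 July 2021

The last day of the acceptance period: 79 calendar days after 7 March 2021 is 25 May 2021.
The last day of the revision period: 21 calendar days after 25 May 2021 is 15 June 2021.
Adding 21 calendar days to 15 June 2021 gives 6 July 2021, which is the last day of the notice period.
The date termination becomes effective: 6 July 2021 + 20 days = 26 July 2021.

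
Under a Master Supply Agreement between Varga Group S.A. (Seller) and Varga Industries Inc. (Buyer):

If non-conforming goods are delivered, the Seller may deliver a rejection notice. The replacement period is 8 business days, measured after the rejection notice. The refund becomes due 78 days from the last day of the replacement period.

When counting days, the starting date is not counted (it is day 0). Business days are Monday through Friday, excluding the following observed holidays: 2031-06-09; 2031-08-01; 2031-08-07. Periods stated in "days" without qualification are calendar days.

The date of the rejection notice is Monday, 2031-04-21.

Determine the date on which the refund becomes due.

2031-07-18

The last day of the replacement period: counting 8 business days from Monday, 2031-04-21 (Apr 22, Apr 23, Apr 24, Apr 25, Apr 28, Apr 29, Apr 30, May 1, skipping weekends) reaches Thursday, 2031-05-01.
Adding 78 calendar days to 2031-05-01 gives 2031-07-18, which is the date on which the refund becomes due.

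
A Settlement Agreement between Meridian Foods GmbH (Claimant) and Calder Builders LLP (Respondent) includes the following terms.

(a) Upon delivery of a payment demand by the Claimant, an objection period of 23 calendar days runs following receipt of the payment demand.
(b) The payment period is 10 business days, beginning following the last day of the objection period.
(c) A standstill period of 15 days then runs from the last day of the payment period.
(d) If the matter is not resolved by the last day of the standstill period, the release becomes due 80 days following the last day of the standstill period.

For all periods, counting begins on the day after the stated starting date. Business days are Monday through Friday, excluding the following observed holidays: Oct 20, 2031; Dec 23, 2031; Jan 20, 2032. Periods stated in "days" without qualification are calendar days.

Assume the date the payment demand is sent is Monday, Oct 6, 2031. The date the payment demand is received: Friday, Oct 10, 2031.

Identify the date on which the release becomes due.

The last day of the objection period: 23 calendar days after Oct 10, 2031 is Nov 2, 2031.
The last day of the payment period: counting 10 business days from Sunday, Nov 2, 2031 (Nov 3, Nov 4, Nov 5, Nov 6, Nov 7, Nov 10, Nov 11, Nov 12, Nov 13, Nov 14, skipping weekends) reaches Friday, Nov 14, 2031.
The last day of the standstill period: 15 calendar days after Nov 14, 2031 is Nov 29, 2031.
The date on which the release becomes due: Nov 29, 2031 + 80 days = Feb 17, 2032.

Feb 17, 2032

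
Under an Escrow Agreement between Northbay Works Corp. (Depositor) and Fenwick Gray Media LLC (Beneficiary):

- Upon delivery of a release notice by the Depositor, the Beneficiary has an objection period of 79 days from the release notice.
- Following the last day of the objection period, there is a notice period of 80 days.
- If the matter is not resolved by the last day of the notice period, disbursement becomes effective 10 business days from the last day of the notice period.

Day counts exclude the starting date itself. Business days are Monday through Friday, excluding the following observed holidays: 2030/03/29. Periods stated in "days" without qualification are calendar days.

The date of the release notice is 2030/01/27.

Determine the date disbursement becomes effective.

2030/07/19

The last day of the objection period: 79 calendar days after 2030/01/27 is 2030/04/16.
Adding 80 calendar days to 2030/04/16 gives 2030/07/05, which is the last day of the notice period.
The date disbursement becomes effective: 10 business days after Friday, 2030/07/05, skipping weekends — Jul 8, Jul 9, Jul 10, Jul 11, Jul 12, Jul 15, Jul 16, Jul 17, Jul 18, Jul 19 — lands on Friday, 2030/07/19.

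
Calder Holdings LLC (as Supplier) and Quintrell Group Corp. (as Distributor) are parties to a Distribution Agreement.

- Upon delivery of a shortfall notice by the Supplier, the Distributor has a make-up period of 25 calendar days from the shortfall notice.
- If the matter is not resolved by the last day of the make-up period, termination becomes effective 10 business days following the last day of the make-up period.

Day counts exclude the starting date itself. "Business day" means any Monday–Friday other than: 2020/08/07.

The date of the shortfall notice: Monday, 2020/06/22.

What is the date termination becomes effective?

The last day of the make-up period: 25 calendar days after 2020/06/22 is 2020/07/17.
The date termination becomes effective: counting 10 business days from Friday, 2020/07/17 (Jul 20, Jul 21, Jul 22, Jul 23, Jul 24, Jul 27, Jul 28, Jul 29, Jul 30, Jul 31, skipping weekends) reaches Friday, 2020/07/31.

2020/07/31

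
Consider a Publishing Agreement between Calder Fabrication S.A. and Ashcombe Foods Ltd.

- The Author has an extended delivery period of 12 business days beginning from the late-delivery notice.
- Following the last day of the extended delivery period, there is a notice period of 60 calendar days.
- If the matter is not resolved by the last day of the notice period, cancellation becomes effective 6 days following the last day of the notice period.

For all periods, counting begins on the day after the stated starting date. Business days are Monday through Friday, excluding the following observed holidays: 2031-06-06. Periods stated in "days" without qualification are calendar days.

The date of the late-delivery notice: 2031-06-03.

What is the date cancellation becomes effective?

The last day of the extended delivery period: 12 business days after Tuesday, 2031-06-03, skipping weekends and the listed holiday on Jun 6 — Jun 4, Jun 5, Jun 9, Jun 10, …, Jun 18, Jun 19, Jun 20 — lands on Friday, 2031-06-20.
The last day of the notice period: 2031-06-20 + 60 days = 2031-08-19.
The date cancellation becomes effective: 6 calendar days after 2031-08-19 is 2031-08-25.

2031-08-25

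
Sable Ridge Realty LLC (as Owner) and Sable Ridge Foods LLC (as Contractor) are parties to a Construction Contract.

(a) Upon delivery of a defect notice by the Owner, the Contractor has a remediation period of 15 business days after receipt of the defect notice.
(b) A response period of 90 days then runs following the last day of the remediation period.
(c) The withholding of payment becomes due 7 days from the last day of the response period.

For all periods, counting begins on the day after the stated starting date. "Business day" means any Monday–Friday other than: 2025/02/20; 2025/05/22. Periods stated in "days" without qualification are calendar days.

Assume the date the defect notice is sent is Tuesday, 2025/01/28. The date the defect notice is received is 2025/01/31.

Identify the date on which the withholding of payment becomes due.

From Friday, 2025/01/31, 15 business days (Feb 3, Feb 4, Feb 5, Feb 6, …, Feb 19, Feb 21, Feb 24, skipping weekends and the listed holiday on Feb 20) brings us to Monday, 2025/02/24, which is the last day of the remediation period.
The last day of the response period: 90 calendar days after 2025/02/24 is 2025/05/25.
The date on which the withholding of payment becomes due: 2025/05/25 + 7 days = 2025/06/01.

2025/06/01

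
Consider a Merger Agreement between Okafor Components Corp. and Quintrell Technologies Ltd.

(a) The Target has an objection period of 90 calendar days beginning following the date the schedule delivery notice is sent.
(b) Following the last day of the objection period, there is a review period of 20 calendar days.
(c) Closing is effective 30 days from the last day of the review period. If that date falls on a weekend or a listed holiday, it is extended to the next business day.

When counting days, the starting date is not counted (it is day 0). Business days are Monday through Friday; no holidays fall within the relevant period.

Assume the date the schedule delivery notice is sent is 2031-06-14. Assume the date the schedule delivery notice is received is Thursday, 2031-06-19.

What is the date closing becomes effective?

Adding 90 calendar days to 2031-06-14 gives 2031-09-12, which is the last day of the objection period.
The last day of the review period: 2031-09-12 + 20 days = 2031-10-02.
The date closing becomes effective: 30 calendar days after 2031-10-02 is 2031-11-01. That falls on a Saturday, so it rolls to the next business day, Monday, 2031-11-03.

2031-11-03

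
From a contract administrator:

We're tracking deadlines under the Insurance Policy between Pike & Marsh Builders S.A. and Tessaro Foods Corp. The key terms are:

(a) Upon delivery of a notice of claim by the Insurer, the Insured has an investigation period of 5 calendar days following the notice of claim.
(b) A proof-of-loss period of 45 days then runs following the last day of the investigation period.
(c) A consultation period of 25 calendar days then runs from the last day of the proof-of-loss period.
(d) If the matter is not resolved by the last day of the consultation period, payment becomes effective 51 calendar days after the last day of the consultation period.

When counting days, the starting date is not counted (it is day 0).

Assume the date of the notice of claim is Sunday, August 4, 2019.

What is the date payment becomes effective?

December 8, 2019

The last day of the investigation period: August 4, 2019 + 5 days = August 9, 2019.
The last day of the proof-of-loss period: August 9, 2019 + 45 days = September 23, 2019.
The last day of the consultation period: September 23, 2019 + 25 days = October 18, 2019.
The date payment becomes effective: 51 calendar days after October 18, 2019 is December 8, 2019.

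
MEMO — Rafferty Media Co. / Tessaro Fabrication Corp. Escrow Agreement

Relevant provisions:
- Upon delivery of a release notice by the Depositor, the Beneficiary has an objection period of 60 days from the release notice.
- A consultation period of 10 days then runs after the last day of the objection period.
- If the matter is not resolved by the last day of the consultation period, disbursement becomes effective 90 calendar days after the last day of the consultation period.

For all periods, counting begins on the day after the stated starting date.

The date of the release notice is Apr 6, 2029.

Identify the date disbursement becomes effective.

The last day of the objection period: 60 calendar days after Apr 6, 2029 is Jun 5, 2029.
Adding 10 calendar days to Jun 5, 2029 gives Jun 15, 2029, which is the last day of the consultation period.
The date disbursement becomes effective: 90 calendar days after Jun 15, 2029 is Sep 13, 2029.

Sep 13, 2029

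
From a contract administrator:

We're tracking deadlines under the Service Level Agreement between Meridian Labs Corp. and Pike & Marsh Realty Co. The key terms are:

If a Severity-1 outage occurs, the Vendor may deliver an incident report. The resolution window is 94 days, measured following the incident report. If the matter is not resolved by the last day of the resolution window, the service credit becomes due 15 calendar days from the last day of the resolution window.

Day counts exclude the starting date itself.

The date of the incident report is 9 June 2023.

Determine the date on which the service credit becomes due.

Adding 94 calendar days to 9 June 2023 gives 11 September 2023, which is the last day of the resolution window.
The date on which the service credit becomes due: 11 September 2023 + 15 days = 26 September 2023.

26 September 2023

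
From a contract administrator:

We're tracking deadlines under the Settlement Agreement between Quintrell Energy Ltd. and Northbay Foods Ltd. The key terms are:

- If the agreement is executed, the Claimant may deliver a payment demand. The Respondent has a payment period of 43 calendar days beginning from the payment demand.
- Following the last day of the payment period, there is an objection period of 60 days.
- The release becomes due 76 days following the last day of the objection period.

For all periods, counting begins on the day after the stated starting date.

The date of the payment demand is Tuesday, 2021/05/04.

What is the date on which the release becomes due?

2021/10/30

Adding 43 calendar days to 2021/05/04 gives 2021/06/16, which is the last day of the payment period.
The last day of the objection period: 60 calendar days after 2021/06/16 is 2021/08/15.
Adding 76 calendar days to 2021/08/15 gives 2021/10/30, which is the date on which the release becomes due.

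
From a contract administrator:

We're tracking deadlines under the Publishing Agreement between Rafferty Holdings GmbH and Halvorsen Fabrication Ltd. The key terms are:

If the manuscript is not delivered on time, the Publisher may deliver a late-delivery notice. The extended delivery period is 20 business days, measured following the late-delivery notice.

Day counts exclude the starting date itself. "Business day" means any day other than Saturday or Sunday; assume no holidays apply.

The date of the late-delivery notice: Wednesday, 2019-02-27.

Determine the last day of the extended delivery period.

2019-03-27

From Wednesday, 2019-02-27, 20 business days (Feb 28, Mar 1, Mar 4, Mar 5, …, Mar 25, Mar 26, Mar 27, skipping weekends) brings us to Wednesday, 2019-03-27, which is the last day of the extended delivery period.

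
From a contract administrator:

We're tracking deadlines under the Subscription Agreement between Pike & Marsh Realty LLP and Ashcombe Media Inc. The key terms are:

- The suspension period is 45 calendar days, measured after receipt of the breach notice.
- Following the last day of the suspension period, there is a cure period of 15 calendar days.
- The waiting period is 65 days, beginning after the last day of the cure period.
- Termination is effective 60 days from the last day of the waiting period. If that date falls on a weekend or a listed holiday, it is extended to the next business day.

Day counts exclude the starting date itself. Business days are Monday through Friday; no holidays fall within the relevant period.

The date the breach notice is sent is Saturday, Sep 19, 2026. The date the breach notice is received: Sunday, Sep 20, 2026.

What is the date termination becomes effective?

Mar 24, 2027

The last day of the suspension period: Sep 20, 2026 + 45 days = Nov 4, 2026.
Adding 15 calendar days to Nov 4, 2026 gives Nov 19, 2026, which is the last day of the cure period.
The last day of the waiting period: Nov 19, 2026 + 65 days = Jan 23, 2027.
The date termination becomes effective: Jan 23, 2027 + 60 days = Mar 24, 2027. Mar 24, 2027 is a Wednesday, so no roll-forward applies.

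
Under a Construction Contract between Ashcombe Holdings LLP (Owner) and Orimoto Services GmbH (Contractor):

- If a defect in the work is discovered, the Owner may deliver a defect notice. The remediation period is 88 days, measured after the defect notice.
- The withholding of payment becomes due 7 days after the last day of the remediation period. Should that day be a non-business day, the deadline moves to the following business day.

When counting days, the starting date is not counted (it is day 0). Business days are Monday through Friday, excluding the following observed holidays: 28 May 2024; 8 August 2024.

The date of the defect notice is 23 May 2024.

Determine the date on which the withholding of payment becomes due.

The last day of the remediation period: 88 calendar days after 23 May 2024 is 19 August 2024.
The date on which the withholding of payment becomes due: 19 August 2024 + 7 days = 26 August 2024. 26 August 2024 is a Monday and is not a listed holiday, so no roll-forward applies.

26 August 2024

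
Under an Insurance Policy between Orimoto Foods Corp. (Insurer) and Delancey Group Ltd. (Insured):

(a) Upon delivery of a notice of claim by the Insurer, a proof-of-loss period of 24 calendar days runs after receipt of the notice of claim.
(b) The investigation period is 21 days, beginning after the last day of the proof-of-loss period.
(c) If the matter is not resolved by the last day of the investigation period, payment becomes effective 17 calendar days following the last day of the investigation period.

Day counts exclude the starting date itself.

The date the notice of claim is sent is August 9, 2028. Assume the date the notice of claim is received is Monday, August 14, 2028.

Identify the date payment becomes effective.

The last day of the proof-of-loss period: August 14, 2028 + 24 days = September 7, 2028.
The last day of the investigation period: September 7, 2028 + 21 days = September 28, 2028.
The date payment becomes effective: 17 calendar days after September 28, 2028 is October 15, 2028.

October 15, 2028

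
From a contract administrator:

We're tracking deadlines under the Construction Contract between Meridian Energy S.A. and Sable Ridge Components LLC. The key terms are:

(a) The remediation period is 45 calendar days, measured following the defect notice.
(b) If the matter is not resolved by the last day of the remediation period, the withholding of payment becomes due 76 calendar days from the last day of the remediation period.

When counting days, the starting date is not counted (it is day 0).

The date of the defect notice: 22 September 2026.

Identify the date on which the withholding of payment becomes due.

21 January 2027

The last day of the remediation period: 22 September 2026 + 45 days = 6 November 2026.
The date on which the withholding of payment becomes due: 76 calendar days after 6 November 2026 is 21 January 2027.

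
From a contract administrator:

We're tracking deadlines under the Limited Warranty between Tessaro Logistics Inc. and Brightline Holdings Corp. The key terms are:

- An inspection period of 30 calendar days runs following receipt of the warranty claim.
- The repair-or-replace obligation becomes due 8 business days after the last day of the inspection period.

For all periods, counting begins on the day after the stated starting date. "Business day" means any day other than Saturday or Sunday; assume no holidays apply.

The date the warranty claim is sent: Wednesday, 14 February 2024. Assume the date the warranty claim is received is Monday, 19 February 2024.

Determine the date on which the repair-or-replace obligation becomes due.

The last day of the inspection period: 19 February 2024 + 30 days = 20 March 2024.
The date on which the repair-or-replace obligation becomes due: counting 8 business days from Wednesday, 20 March 2024 (Mar 21, Mar 22, Mar 25, Mar 26, Mar 27, Mar 28, Mar 29, Apr 1, skipping weekends) reaches Monday, 1 April 2024.

1 April 2024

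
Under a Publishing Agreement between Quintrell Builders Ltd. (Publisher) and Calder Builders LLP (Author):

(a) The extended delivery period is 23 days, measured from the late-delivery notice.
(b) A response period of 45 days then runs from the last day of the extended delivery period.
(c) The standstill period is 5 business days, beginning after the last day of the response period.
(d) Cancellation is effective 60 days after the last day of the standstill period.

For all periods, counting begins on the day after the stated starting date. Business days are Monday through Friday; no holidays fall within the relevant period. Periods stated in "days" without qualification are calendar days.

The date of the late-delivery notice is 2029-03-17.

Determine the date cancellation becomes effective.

2029-07-30

The last day of the extended delivery period: 23 calendar days after 2029-03-17 is 2029-04-09.
Adding 45 calendar days to 2029-04-09 gives 2029-05-24, which is the last day of the response period.
The last day of the standstill period: 5 business days after Thursday, 2029-05-24, skipping weekends — May 25, May 28, May 29, May 30, May 31 — lands on Thursday, 2029-05-31.
The date cancellation becomes effective: 60 calendar days after 2029-05-31 is 2029-07-30.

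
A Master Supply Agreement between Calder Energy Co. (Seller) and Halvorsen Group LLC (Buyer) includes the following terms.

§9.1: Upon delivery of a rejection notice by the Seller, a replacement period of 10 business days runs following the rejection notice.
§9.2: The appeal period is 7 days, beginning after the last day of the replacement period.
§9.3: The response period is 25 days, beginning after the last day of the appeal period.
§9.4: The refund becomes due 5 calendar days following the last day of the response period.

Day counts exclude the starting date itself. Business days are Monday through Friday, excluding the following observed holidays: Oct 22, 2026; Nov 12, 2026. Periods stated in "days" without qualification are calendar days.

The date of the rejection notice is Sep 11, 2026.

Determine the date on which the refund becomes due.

Nov 1, 2026

From Friday, Sep 11, 2026, 10 business days (Sep 14, Sep 15, Sep 16, Sep 17, Sep 18, Sep 21, Sep 22, Sep 23, Sep 24, Sep 25, skipping weekends) brings us to Friday, Sep 25, 2026, which is the last day of the replacement period.
The last day of the appeal period: 7 calendar days after Sep 25, 2026 is Oct 2, 2026.
The last day of the response period: Oct 2, 2026 + 25 days = Oct 27, 2026.
Adding 5 calendar days to Oct 27, 2026 gives Nov 1, 2026, which is the date on which the refund becomes due.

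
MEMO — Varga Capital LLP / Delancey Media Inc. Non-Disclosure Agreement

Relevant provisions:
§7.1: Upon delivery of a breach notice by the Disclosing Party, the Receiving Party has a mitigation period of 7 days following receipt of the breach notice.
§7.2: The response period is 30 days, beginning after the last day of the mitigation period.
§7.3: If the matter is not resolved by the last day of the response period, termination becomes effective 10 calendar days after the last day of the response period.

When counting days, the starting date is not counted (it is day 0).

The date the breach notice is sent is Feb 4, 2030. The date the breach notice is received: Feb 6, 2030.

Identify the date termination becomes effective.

Mar 25, 2030

Adding 7 calendar days to Feb 6, 2030 gives Feb 13, 2030, which is the last day of the mitigation period.
Adding 30 calendar days to Feb 13, 2030 gives Mar 15, 2030, which is the last day of the response period.
The date termination becomes effective: 10 calendar days after Mar 15, 2030 is Mar 25, 2030.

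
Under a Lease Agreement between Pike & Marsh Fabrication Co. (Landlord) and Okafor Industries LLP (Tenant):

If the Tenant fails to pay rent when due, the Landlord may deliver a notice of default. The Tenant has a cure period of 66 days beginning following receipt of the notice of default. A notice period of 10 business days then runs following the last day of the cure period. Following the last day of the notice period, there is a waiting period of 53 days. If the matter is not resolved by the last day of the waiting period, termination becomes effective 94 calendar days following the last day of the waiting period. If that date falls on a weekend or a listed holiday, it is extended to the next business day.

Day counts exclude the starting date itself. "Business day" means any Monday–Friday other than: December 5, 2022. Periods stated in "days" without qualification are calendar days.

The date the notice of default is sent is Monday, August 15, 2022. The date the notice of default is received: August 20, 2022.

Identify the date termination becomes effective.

The last day of the cure period: 66 calendar days after August 20, 2022 is October 25, 2022.
From Tuesday, October 25, 2022, 10 business days (Oct 26, Oct 27, Oct 28, Oct 31, Nov 1, Nov 2, Nov 3, Nov 4, Nov 7, Nov 8, skipping weekends) brings us to Tuesday, November 8, 2022, which is the last day of the notice period.
The last day of the waiting period: November 8, 2022 + 53 days = December 31, 2022.
The date termination becomes effective: 94 calendar days after December 31, 2022 is April 4, 2023. April 4, 2023 is a Tuesday and is not a listed holiday, so no roll-forward applies.

April 4, 2023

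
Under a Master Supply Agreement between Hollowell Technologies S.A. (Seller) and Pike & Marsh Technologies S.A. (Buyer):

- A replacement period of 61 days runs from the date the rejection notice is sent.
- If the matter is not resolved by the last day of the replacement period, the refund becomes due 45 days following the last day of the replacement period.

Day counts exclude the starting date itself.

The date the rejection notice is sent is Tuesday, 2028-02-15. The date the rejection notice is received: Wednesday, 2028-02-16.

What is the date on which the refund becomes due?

2028-05-31

The last day of the replacement period: 2028-02-15 + 61 days = 2028-04-16.
The date on which the refund becomes due: 45 calendar days after 2028-04-16 is 2028-05-31.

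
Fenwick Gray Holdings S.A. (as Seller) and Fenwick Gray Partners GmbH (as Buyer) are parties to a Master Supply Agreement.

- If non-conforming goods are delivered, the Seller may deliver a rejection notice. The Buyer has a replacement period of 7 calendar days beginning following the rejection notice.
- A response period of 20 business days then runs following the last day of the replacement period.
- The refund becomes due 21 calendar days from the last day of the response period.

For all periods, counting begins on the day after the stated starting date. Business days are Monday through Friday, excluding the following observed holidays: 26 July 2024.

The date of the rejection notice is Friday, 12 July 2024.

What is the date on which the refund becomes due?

The last day of the replacement period: 12 July 2024 + 7 days = 19 July 2024.
From Friday, 19 July 2024, 20 business days (Jul 22, Jul 23, Jul 24, Jul 25, …, Aug 15, Aug 16, Aug 19, skipping weekends and the listed holiday on Jul 26) brings us to Monday, 19 August 2024, which is the last day of the response period.
Adding 21 calendar days to 19 August 2024 gives 9 September 2024, which is the date on which the refund becomes due.

9 September 2024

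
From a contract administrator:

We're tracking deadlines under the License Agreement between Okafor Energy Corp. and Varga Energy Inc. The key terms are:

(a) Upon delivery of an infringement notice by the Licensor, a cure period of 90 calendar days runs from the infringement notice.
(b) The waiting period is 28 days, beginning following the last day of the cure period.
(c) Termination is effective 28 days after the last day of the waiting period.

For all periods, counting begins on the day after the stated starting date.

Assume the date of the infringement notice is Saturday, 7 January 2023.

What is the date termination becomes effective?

2 June 2023

The last day of the cure period: 7 January 2023 + 90 days = 7 April 2023.
The last day of the waiting period: 7 April 2023 + 28 days = 5 May 2023.
The date termination becomes effective: 28 calendar days after 5 May 2023 is 2 June 2023.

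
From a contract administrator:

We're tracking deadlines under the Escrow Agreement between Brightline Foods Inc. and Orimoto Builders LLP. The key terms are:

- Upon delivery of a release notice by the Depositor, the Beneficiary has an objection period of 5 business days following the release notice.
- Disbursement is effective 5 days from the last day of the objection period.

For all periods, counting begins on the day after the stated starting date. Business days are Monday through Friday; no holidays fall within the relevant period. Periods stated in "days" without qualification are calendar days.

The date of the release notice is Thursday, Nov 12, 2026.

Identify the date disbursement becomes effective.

The last day of the objection period: 5 business days after Thursday, Nov 12, 2026, skipping weekends — Nov 13, Nov 16, Nov 17, Nov 18, Nov 19 — lands on Thursday, Nov 19, 2026.
The date disbursement becomes effective: 5 calendar days after Nov 19, 2026 is Nov 24, 2026.

Nov 24, 2026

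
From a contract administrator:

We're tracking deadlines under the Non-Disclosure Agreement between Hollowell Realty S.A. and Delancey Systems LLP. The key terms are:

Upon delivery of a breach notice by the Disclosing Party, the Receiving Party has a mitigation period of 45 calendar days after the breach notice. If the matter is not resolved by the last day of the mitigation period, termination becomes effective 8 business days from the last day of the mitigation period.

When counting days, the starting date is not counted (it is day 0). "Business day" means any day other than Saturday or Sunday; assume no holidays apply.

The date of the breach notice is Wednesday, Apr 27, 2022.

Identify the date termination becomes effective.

Jun 22, 2022

The last day of the mitigation period: Apr 27, 2022 + 45 days = Jun 11, 2022.
The date termination becomes effective: counting 8 business days from Saturday, Jun 11, 2022 (Jun 13, Jun 14, Jun 15, Jun 16, Jun 17, Jun 20, Jun 21, Jun 22, skipping weekends) reaches Wednesday, Jun 22, 2022.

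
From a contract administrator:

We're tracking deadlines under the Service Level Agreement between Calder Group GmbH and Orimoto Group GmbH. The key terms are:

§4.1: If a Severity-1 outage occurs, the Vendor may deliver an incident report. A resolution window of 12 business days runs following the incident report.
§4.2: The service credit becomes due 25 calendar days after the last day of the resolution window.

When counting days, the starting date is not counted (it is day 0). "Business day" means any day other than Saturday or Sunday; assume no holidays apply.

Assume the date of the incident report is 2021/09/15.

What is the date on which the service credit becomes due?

2021/10/26

From Wednesday, 2021/09/15, 12 business days (Sep 16, Sep 17, Sep 20, Sep 21, …, Sep 29, Sep 30, Oct 1, skipping weekends) brings us to Friday, 2021/10/01, which is the last day of the resolution window.
The date on which the service credit becomes due: 2021/10/01 + 25 days = 2021/10/26.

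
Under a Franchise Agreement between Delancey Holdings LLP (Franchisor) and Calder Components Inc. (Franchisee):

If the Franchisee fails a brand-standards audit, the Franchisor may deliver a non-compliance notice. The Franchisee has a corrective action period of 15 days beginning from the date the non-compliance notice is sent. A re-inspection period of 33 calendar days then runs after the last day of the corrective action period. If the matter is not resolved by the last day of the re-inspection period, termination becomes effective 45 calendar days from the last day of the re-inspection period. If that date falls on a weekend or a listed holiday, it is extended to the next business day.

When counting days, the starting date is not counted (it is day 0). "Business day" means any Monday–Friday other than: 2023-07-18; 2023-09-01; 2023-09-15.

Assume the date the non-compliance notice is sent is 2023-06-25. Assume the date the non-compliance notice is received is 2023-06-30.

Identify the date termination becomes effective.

2023-09-26

The last day of the corrective action period: 2023-06-25 + 15 days = 2023-07-10.
Adding 33 calendar days to 2023-07-10 gives 2023-08-12, which is the last day of the re-inspection period.
The date termination becomes effective: 2023-08-12 + 45 days = 2023-09-26. 2023-09-26 is a Tuesday and is not a listed holiday, so no roll-forward applies.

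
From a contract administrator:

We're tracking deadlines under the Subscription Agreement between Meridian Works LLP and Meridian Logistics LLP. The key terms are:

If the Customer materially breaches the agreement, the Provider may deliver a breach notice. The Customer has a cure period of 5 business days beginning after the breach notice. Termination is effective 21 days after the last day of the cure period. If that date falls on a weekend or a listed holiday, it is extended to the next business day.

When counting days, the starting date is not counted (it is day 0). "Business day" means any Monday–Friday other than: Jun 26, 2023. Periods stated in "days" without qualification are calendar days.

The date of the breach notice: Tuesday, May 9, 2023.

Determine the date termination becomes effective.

Jun 6, 2023

The last day of the cure period: 5 business days after Tuesday, May 9, 2023, skipping weekends — May 10, May 11, May 12, May 15, May 16 — lands on Tuesday, May 16, 2023.
Adding 21 calendar days to May 16, 2023 gives Jun 6, 2023, which is the date termination becomes effective. Jun 6, 2023 is a Tuesday and is not a listed holiday, so no roll-forward applies.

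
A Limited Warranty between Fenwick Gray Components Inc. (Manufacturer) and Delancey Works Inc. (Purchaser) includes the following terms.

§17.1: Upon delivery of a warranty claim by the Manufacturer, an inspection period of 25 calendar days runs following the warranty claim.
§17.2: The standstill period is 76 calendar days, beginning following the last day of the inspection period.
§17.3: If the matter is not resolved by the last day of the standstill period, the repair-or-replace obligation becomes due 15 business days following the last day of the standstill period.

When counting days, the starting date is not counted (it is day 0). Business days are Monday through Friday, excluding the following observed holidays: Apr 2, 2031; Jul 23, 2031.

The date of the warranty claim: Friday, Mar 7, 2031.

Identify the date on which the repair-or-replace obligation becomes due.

The last day of the inspection period: 25 calendar days after Mar 7, 2031 is Apr 1, 2031.
The last day of the standstill period: 76 calendar days after Apr 1, 2031 is Jun 16, 2031.
The date on which the repair-or-replace obligation becomes due: counting 15 business days from Monday, Jun 16, 2031 (Jun 17, Jun 18, Jun 19, Jun 20, …, Jul 3, Jul 4, Jul 7, skipping weekends) reaches Monday, Jul 7, 2031.

Jul 7, 2031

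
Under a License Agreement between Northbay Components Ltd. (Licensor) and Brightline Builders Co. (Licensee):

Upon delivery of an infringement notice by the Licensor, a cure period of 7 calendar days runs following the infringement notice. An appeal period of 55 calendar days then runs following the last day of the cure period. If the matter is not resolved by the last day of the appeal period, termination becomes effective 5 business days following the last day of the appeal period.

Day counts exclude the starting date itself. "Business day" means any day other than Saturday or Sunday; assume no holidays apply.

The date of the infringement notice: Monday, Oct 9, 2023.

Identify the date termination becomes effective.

Dec 15, 2023

The last day of the cure period: 7 calendar days after Oct 9, 2023 is Oct 16, 2023.
The last day of the appeal period: 55 calendar days after Oct 16, 2023 is Dec 10, 2023.
The date termination becomes effective: counting 5 business days from Sunday, Dec 10, 2023 (Dec 11, Dec 12, Dec 13, Dec 14, Dec 15, skipping weekends) reaches Friday, Dec 15, 2023.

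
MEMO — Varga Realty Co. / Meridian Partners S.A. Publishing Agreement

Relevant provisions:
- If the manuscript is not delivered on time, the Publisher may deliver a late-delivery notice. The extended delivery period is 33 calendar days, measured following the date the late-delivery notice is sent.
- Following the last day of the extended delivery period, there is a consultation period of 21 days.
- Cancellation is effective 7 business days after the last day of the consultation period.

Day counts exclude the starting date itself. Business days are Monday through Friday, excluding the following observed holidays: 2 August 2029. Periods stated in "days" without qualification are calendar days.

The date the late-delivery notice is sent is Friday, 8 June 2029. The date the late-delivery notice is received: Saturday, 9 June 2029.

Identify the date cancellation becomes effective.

13 August 2029

Adding 33 calendar days to 8 June 2029 gives 11 July 2029, which is the last day of the extended delivery period.
The last day of the consultation period: 21 calendar days after 11 July 2029 is 1 August 2029.
The date cancellation becomes effective: 7 business days after Wednesday, 1 August 2029, skipping weekends and the listed holiday on Aug 2 — Aug 3, Aug 6, Aug 7, Aug 8, Aug 9, Aug 10, Aug 13 — lands on Monday, 13 August 2029.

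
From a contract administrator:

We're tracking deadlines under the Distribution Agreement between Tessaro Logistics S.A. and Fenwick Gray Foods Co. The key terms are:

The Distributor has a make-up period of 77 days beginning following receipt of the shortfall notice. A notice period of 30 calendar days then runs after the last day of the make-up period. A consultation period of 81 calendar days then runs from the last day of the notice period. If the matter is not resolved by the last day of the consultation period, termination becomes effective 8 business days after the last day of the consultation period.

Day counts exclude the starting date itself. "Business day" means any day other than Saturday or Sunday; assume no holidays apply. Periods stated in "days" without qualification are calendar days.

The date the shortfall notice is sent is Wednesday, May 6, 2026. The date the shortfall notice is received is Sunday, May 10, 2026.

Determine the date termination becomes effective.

November 25, 2026

The last day of the make-up period: 77 calendar days after May 10, 2026 is July 26, 2026.
The last day of the notice period: 30 calendar days after July 26, 2026 is August 25, 2026.
The last day of the consultation period: 81 calendar days after August 25, 2026 is November 14, 2026.
The date termination becomes effective: counting 8 business days from Saturday, November 14, 2026 (Nov 16, Nov 17, Nov 18, Nov 19, Nov 20, Nov 23, Nov 24, Nov 25, skipping weekends) reaches Wednesday, November 25, 2026.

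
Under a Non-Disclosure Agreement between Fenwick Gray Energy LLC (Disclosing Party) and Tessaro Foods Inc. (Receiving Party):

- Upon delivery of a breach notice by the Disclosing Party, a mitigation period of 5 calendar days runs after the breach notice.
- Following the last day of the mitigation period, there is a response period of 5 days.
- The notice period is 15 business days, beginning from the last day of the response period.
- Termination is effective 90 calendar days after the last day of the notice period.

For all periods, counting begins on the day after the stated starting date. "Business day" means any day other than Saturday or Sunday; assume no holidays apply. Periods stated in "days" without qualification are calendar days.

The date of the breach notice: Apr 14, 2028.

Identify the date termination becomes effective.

Aug 13, 2028

Adding 5 calendar days to Apr 14, 2028 gives Apr 19, 2028, which is the last day of the mitigation period.
The last day of the response period: Apr 19, 2028 + 5 days = Apr 24, 2028.
The last day of the notice period: counting 15 business days from Monday, Apr 24, 2028 (Apr 25, Apr 26, Apr 27, Apr 28, …, May 11, May 12, May 15, skipping weekends) reaches Monday, May 15, 2028.
The date termination becomes effective: May 15, 2028 + 90 days = Aug 13, 2028.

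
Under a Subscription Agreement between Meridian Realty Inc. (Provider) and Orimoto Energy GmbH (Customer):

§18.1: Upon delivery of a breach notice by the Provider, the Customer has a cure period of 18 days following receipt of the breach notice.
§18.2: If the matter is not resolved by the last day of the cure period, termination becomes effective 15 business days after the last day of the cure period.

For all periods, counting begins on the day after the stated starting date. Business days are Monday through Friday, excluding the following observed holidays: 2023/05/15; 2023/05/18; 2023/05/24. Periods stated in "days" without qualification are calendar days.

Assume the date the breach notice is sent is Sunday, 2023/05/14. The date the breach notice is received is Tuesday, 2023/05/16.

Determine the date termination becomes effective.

2023/06/23

Adding 18 calendar days to 2023/05/16 gives 2023/06/03, which is the last day of the cure period.
The date termination becomes effective: counting 15 business days from Saturday, 2023/06/03 (Jun 5, Jun 6, Jun 7, Jun 8, …, Jun 21, Jun 22, Jun 23, skipping weekends) reaches Friday, 2023/06/23.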